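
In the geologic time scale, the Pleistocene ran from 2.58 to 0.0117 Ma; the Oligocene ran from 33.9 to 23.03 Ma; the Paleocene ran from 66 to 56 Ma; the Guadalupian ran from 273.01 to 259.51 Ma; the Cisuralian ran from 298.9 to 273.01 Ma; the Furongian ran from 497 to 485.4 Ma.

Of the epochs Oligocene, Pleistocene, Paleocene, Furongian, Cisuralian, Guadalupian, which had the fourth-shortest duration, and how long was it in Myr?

Durations: Oligocene 10.87; Pleistocene 2.5683; Paleocene 10; Furongian 11.6; Cisuralian 25.89; Guadalupian 13.5 Myr.
Sorted shortest-first: Pleistocene (2.5683), Paleocene (10), Oligocene (10.87), Furongian (11.6), Guadalupian (13.5), Cisuralian (25.89).
The fourth shortest is Furongian at 11.6 Myr.

Furongian, 11.6 million years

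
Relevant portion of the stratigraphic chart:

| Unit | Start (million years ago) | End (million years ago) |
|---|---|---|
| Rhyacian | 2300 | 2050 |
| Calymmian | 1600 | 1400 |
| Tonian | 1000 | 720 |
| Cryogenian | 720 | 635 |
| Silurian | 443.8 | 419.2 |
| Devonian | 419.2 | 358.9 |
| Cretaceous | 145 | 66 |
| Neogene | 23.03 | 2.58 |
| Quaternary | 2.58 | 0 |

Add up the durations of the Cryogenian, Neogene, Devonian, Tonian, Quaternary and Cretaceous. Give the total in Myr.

Duration is start − end for each: (720 − 635) + (23.03 − 2.58) + (419.2 − 358.9) + (1000 − 720) + (2.58 − 0) + (145 − 66).
That is 85 + 20.45 + 60.3 + 280 + 2.58 + 79, which totals 527.33 million years.

527.33 million years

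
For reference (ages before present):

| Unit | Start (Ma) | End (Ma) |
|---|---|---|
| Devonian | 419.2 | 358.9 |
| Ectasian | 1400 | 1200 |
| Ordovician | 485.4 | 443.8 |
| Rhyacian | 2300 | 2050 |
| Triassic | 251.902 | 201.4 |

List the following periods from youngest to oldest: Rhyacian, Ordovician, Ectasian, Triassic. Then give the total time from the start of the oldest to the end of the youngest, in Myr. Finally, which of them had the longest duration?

Triassic, Ordovician, Ectasian, Rhyacian; total span 2098.6 Myr; longest is Rhyacian

Start ages (Ma): Rhyacian 2300, Ectasian 1400, Ordovician 485.4, Triassic 251.902.
Ordered youngest to oldest: Triassic, Ordovician, Ectasian, Rhyacian.
Span = 2300 − 201.4 = 2098.6 Myr.
Durations: Ordovician 41.6, Ectasian 200, Rhyacian 250, Triassic 50.502 → longest is Rhyacian (250 Myr).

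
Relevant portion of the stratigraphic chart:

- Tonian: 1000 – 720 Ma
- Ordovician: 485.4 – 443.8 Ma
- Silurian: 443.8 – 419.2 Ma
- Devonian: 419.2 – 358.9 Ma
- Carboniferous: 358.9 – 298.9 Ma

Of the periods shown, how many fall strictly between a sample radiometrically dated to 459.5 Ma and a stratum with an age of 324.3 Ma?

459.5 Ma sits inside the Ordovician (485.4–443.8) and 324.3 Ma inside the Carboniferous (358.9–298.9); neither of those is wholly between the two dates.
The listed periods lying completely between them are Silurian, Devonian — 2 in all.

2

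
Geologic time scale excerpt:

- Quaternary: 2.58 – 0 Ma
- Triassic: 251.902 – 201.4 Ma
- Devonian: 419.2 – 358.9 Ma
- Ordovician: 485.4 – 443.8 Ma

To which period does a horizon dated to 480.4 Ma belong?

Ordovician

480.4 Ma lies between 485.4 and 443.8 Ma, so it falls in the Ordovician.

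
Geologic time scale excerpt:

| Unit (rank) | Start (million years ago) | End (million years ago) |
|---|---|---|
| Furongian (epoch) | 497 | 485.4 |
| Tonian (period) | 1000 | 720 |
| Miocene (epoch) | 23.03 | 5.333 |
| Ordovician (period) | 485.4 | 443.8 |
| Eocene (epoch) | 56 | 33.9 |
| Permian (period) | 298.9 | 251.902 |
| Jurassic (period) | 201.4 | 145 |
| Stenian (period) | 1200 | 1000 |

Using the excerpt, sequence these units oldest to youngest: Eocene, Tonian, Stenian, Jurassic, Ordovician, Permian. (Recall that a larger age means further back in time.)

Stenian, Tonian, Ordovician, Permian, Jurassic, Eocene

The oldest of these is Stenian (starts 1200 Ma) and the youngest is Eocene (ends 33.9 Ma).
In between, by decreasing start age: Tonian (1000), Ordovician (485.4), Permian (298.9), Jurassic (201.4).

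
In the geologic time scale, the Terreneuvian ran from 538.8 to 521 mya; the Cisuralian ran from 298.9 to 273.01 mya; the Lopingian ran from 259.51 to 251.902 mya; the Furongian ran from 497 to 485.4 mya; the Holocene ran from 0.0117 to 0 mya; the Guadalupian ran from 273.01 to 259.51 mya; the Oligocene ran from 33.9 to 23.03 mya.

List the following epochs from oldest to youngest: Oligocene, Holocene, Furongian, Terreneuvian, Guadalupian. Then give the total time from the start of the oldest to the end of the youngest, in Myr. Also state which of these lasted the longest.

Terreneuvian → Furongian → Guadalupian → Oligocene → Holocene; total span 538.8 Myr; longest is Terreneuvian

Start ages (Ma): Terreneuvian 538.8, Furongian 497, Guadalupian 273.01, Oligocene 33.9, Holocene 0.0117.
Ordered oldest to youngest: Terreneuvian, Furongian, Guadalupian, Oligocene, Holocene.
Span = 538.8 − 0 = 538.8 Myr.
Durations: Terreneuvian 17.8, Guadalupian 13.5, Furongian 11.6, Holocene 0.0117, Oligocene 10.87 → longest is Terreneuvian (17.8 Myr).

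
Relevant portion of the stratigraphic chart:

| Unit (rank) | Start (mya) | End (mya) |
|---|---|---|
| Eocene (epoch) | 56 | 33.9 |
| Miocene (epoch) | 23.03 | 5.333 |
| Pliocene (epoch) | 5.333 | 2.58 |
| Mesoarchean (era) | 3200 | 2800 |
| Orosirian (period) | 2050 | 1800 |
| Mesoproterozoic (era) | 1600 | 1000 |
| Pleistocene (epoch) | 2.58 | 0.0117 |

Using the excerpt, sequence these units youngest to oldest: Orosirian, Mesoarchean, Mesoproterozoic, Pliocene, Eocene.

Pliocene → Eocene → Mesoproterozoic → Orosirian → Mesoarchean

The oldest of these is Mesoarchean (starts 3200 Ma) and the youngest is Pliocene (ends 2.58 Ma).
In between, by decreasing start age: Orosirian (2050), Mesoproterozoic (1600), Eocene (56).
Listing youngest first means reversing that sequence.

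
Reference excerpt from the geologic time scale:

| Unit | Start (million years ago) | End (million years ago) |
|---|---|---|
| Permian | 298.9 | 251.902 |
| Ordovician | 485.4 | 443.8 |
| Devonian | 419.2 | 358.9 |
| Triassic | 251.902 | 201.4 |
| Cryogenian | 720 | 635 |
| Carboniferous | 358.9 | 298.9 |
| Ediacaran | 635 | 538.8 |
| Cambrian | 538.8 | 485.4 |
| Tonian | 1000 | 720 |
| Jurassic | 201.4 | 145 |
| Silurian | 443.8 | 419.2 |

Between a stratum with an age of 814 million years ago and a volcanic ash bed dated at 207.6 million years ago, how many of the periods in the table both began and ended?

8

814 Ma sits inside the Tonian (1000–720) and 207.6 Ma inside the Triassic (251.902–201.4); neither of those is wholly between the two dates.
The listed periods lying completely between them are Cryogenian, Ediacaran, Cambrian, Ordovician, Silurian, Devonian, Carboniferous, Permian — 8 in all.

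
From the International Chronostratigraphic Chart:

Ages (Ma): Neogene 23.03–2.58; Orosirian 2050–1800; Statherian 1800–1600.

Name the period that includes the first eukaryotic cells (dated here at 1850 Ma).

1850 Ma lies between 2050 and 1800 Ma, so it falls in the Orosirian.

Orosirian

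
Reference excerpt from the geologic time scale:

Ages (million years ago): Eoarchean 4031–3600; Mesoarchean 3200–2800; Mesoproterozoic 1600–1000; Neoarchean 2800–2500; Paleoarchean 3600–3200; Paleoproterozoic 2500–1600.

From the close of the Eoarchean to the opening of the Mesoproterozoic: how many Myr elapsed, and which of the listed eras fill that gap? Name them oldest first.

2000 million years; Paleoarchean, Mesoarchean, Neoarchean, Paleoproterozoic

End of Eoarchean = 3600 Ma; start of Mesoproterozoic = 1600 Ma.
Gap = 3600 − 1600 = 2000 Myr.
Eras wholly inside 3600–1600 Ma: Paleoarchean (3600–3200), Mesoarchean (3200–2800), Neoarchean (2800–2500), Paleoproterozoic (2500–1600).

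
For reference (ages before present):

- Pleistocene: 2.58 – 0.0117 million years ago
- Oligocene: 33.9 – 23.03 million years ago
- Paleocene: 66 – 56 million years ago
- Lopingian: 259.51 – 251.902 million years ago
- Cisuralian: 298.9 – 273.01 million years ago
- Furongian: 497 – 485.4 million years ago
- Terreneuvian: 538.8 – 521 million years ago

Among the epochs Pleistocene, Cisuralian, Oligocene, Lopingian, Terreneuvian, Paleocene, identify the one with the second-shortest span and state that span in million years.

Start − end for each: Pleistocene 2.58 − 0.0117 = 2.5683; Cisuralian 298.9 − 273.01 = 25.89; Oligocene 33.9 − 23.03 = 10.87; Lopingian 259.51 − 251.902 = 7.608; Terreneuvian 538.8 − 521 = 17.8; Paleocene 66 − 56 = 10.
Ranking these from shortest: Pleistocene < Lopingian < Paleocene < Oligocene < Terreneuvian < Cisuralian.
Position 2 in that ranking is Lopingian, which lasted 7.608 Myr.

Lopingian, 7.608 million years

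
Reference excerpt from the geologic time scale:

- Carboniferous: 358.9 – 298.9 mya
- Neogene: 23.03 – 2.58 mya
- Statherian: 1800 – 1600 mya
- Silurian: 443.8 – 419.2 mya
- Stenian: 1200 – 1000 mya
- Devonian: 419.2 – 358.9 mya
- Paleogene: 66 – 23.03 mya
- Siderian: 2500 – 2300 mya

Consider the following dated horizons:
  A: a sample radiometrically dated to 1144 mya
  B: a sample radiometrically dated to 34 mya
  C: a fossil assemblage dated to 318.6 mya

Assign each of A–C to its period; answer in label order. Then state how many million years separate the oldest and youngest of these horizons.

A — Stenian; B — Paleogene; C — Carboniferous; span 1110 million years

Match each age against the start–end ranges in the excerpt: A = 1144 Ma → Stenian (1200–1000); B = 34 Ma → Paleogene (66–23.03); C = 318.6 Ma → Carboniferous (358.9–298.9).
The largest age is 1144 Ma and the smallest is 34 Ma; their difference is 1110 Myr.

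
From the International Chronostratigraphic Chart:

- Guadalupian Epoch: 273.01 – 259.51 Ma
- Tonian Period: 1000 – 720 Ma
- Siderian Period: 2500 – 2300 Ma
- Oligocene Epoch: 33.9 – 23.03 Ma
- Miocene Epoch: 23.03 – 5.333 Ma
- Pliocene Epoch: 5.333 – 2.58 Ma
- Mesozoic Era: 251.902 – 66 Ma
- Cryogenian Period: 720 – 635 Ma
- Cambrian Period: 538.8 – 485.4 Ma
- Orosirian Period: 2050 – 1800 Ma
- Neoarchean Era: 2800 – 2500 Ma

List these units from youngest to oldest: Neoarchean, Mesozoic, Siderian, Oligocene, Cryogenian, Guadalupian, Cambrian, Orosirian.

Oligocene, then Mesozoic, then Guadalupian, then Cambrian, then Cryogenian, then Orosirian, then Siderian, then Neoarchean

The oldest of these is Neoarchean (starts 2800 Ma) and the youngest is Oligocene (ends 23.03 Ma).
In between, by decreasing start age: Siderian (2500), Orosirian (2050), Cryogenian (720), Cambrian (538.8), Guadalupian (273.01), Mesozoic (251.902).
Listing youngest first means reversing that sequence.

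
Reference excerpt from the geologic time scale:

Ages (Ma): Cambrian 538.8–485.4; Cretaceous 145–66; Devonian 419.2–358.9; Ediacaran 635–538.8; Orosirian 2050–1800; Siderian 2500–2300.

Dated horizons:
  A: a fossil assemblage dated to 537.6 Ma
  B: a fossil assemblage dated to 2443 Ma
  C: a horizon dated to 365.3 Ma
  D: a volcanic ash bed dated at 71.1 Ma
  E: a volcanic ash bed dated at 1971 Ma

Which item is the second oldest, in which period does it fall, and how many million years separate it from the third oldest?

Sorted oldest-first by Ma: B (2443), E (1971), A (537.6), C (365.3), D (71.1).
The second oldest is E at 1971 Ma, which lies in 2050–1800 Ma: the Orosirian.
The third oldest is A at 537.6 Ma; separation = |1971 − 537.6| = 1433.4 Myr.

E, in the Orosirian; 1433.4 million years to A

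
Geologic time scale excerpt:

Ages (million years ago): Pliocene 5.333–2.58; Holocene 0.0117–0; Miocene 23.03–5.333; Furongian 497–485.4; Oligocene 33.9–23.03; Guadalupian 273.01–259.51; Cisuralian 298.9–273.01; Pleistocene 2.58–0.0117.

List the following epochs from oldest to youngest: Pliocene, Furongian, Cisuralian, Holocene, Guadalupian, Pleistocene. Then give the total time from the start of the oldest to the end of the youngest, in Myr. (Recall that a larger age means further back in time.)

From the excerpt: Pliocene 5.333–2.58; Furongian 497–485.4; Cisuralian 298.9–273.01; Holocene 0.0117–0; Guadalupian 273.01–259.51; Pleistocene 2.58–0.0117 (Ma).
Larger Ma is earlier, so the oldest is Furongian and the youngest is Holocene; oldest to youngest: Furongian, Cisuralian, Guadalupian, Pliocene, Pleistocene, Holocene.
Oldest start 497 minus youngest end 0 gives 497 Myr overall.

Furongian → Cisuralian → Guadalupian → Pliocene → Pleistocene → Holocene; total span 497 Myr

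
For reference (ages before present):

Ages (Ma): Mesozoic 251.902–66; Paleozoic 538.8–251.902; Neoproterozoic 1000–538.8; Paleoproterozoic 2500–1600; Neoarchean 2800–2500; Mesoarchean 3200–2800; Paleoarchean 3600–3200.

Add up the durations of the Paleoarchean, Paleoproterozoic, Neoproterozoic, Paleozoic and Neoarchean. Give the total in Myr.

2348.098 million years

Duration is start − end for each: (3600 − 3200) + (2500 − 1600) + (1000 − 538.8) + (538.8 − 251.902) + (2800 − 2500).
That is 400 + 900 + 461.2 + 286.898 + 300, which totals 2348.098 million years.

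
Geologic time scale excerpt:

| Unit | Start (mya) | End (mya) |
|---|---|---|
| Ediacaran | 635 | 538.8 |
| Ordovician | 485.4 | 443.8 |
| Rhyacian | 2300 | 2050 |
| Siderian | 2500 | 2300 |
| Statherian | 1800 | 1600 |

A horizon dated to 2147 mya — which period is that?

2147 Ma lies between 2300 and 2050 Ma, so it falls in the Rhyacian.

Rhyacian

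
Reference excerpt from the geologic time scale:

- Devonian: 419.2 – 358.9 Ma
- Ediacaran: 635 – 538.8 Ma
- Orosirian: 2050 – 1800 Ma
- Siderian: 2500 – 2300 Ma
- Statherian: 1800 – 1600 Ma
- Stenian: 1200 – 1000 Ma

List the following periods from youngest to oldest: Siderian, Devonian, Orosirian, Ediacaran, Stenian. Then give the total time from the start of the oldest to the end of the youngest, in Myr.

From the excerpt: Siderian 2500–2300; Devonian 419.2–358.9; Orosirian 2050–1800; Ediacaran 635–538.8; Stenian 1200–1000 (Ma).
Larger Ma is earlier, so the oldest is Siderian and the youngest is Devonian; youngest to oldest: Devonian, Ediacaran, Stenian, Orosirian, Siderian.
Oldest start 2500 minus youngest end 358.9 gives 2141.1 Myr overall.

Devonian, Ediacaran, Stenian, Orosirian, Siderian; total span 2141.1 Myr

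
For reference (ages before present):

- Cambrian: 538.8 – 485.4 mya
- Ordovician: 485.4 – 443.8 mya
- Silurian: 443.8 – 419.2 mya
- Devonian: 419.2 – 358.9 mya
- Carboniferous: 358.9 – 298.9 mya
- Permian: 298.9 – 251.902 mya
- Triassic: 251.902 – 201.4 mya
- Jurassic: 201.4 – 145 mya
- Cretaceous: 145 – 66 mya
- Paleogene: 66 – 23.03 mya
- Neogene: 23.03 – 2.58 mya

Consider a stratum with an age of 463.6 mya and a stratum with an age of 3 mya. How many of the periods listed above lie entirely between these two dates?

The older date is 463.6 Ma and the younger is 3 Ma.
Periods with start < 463.6 and end > 3 Ma: Silurian (443.8–419.2), Devonian (419.2–358.9), Carboniferous (358.9–298.9), Permian (298.9–251.902), Triassic (251.902–201.4), Jurassic (201.4–145), Cretaceous (145–66), Paleogene (66–23.03).
That is 8 complete periods.

8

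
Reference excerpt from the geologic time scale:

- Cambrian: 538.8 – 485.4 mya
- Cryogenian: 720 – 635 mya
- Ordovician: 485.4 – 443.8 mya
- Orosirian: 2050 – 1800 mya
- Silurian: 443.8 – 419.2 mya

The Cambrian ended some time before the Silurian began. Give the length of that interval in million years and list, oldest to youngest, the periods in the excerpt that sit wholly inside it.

End of Cambrian = 485.4 Ma; start of Silurian = 443.8 Ma.
Gap = 485.4 − 443.8 = 41.6 Myr.
Periods wholly inside 485.4–443.8 Ma: Ordovician (485.4–443.8).

41.6 million years; Ordovician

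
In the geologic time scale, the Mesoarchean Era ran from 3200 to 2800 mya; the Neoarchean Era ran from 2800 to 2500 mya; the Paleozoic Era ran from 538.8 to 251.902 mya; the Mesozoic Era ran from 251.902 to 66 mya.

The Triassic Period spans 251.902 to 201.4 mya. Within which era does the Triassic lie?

Mesozoic

The Triassic (251.902–201.4 Ma) lies entirely within 251.902–66 Ma, the Mesozoic Era.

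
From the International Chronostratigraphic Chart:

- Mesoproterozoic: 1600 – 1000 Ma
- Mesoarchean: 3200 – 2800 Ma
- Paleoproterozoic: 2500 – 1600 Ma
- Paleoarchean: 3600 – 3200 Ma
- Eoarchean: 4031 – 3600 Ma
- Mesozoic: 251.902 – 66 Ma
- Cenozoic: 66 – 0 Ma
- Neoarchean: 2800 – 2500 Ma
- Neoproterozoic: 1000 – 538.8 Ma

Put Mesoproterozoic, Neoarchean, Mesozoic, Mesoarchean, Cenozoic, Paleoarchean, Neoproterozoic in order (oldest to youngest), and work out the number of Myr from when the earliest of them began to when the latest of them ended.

Paleoarchean → Mesoarchean → Neoarchean → Mesoproterozoic → Neoproterozoic → Mesozoic → Cenozoic; total span 3600 Myr

From the excerpt: Mesoproterozoic 1600–1000; Neoarchean 2800–2500; Mesozoic 251.902–66; Mesoarchean 3200–2800; Cenozoic 66–0; Paleoarchean 3600–3200; Neoproterozoic 1000–538.8 (Ma).
Larger Ma is earlier, so the oldest is Paleoarchean and the youngest is Cenozoic; oldest to youngest: Paleoarchean, Mesoarchean, Neoarchean, Mesoproterozoic, Neoproterozoic, Mesozoic, Cenozoic.
Oldest start 3600 minus youngest end 0 gives 3600 Myr overall.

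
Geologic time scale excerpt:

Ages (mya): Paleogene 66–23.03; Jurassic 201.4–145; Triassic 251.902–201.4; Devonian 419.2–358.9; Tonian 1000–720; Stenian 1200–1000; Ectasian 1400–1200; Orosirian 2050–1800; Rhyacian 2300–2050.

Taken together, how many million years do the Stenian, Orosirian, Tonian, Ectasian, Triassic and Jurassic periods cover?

Duration is start − end for each: (1200 − 1000) + (2050 − 1800) + (1000 − 720) + (1400 − 1200) + (251.902 − 201.4) + (201.4 − 145).
That is 200 + 250 + 280 + 200 + 50.502 + 56.4, which totals 1036.902 million years.

1036.902 million years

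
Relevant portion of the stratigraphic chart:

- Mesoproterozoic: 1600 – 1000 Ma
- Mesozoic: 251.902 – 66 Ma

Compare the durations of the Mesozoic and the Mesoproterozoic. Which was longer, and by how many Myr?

Mesoproterozoic, by 414.098 million years

Mesozoic: 251.902 − 66 = 185.902 Myr.
Mesoproterozoic: 1600 − 1000 = 600 Myr.
Difference: 600 − 185.902 = 414.098 Myr, so the Mesoproterozoic was longer.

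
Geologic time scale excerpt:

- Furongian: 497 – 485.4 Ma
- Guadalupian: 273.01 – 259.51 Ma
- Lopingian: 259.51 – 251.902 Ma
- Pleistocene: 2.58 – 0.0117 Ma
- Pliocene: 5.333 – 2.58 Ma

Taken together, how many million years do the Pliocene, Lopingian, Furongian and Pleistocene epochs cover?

24.5293 million years

Duration is start − end for each: (5.333 − 2.58) + (259.51 − 251.902) + (497 − 485.4) + (2.58 − 0.0117).
That is 2.753 + 7.608 + 11.6 + 2.5683, which totals 24.5293 million years.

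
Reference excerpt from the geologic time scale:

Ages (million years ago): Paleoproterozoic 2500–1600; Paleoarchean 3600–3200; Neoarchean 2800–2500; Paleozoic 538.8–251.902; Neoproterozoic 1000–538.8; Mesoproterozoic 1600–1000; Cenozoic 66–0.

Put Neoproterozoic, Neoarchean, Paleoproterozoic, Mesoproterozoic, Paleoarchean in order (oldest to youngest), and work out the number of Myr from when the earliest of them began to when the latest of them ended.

Paleoarchean → Neoarchean → Paleoproterozoic → Mesoproterozoic → Neoproterozoic; total span 3061.2 Myr

From the excerpt: Neoproterozoic 1000–538.8; Neoarchean 2800–2500; Paleoproterozoic 2500–1600; Mesoproterozoic 1600–1000; Paleoarchean 3600–3200 (Ma).
Larger Ma is earlier, so the oldest is Paleoarchean and the youngest is Neoproterozoic; oldest to youngest: Paleoarchean, Neoarchean, Paleoproterozoic, Mesoproterozoic, Neoproterozoic.
Oldest start 3600 minus youngest end 538.8 gives 3061.2 Myr overall.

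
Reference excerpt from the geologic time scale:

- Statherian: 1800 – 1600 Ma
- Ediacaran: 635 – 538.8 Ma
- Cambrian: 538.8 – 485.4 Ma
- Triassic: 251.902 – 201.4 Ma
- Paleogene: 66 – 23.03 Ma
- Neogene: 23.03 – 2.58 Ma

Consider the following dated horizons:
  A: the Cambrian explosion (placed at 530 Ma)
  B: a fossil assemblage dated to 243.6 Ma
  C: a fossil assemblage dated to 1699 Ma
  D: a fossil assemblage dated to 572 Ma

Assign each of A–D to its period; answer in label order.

A — Cambrian; B — Triassic; C — Statherian; D — Ediacaran

A: 530 Ma lies in 538.8–485.4 Ma, so Cambrian.
B: 243.6 Ma lies in 251.902–201.4 Ma, so Triassic.
C: 1699 Ma lies in 1800–1600 Ma, so Statherian.
D: 572 Ma lies in 635–538.8 Ma, so Ediacaran.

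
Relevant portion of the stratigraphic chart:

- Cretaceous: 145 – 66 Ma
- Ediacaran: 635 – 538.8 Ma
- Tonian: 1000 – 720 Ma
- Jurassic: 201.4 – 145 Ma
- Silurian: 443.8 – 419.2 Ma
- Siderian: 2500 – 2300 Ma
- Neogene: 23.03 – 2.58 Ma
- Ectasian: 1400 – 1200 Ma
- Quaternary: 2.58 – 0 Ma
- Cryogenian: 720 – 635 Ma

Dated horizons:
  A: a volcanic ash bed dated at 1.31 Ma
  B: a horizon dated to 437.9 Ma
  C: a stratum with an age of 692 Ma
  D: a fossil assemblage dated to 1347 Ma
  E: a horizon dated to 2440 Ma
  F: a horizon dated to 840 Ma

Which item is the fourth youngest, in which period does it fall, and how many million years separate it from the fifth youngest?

Sorted youngest-first by Ma: A (1.31), B (437.9), C (692), F (840), D (1347), E (2440).
The fourth youngest is F at 840 Ma, which lies in 1000–720 Ma: the Tonian.
The fifth youngest is D at 1347 Ma; separation = |840 − 1347| = 507 Myr.

F, in the Tonian; 507 million years to D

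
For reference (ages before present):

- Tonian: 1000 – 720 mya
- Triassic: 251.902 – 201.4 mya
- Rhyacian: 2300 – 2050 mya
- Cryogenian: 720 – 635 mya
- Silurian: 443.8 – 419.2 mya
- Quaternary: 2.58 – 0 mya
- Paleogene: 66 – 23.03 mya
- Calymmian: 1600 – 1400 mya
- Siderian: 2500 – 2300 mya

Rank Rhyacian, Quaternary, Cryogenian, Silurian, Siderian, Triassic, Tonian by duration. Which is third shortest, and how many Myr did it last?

Start − end for each: Rhyacian 2300 − 2050 = 250; Quaternary 2.58 − 0 = 2.58; Cryogenian 720 − 635 = 85; Silurian 443.8 − 419.2 = 24.6; Siderian 2500 − 2300 = 200; Triassic 251.902 − 201.4 = 50.502; Tonian 1000 − 720 = 280.
Ranking these from shortest: Quaternary < Silurian < Triassic < Cryogenian < Siderian < Rhyacian < Tonian.
Position 3 in that ranking is Triassic, which lasted 50.502 Myr.

Triassic, 50.502 million years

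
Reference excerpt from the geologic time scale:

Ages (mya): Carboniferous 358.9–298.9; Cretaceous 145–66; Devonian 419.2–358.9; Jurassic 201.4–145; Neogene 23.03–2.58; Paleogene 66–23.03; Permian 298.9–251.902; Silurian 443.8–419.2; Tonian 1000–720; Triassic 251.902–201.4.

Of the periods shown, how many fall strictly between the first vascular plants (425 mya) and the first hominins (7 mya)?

The older date is 425 Ma and the younger is 7 Ma.
Periods with start < 425 and end > 7 Ma: Devonian (419.2–358.9), Carboniferous (358.9–298.9), Permian (298.9–251.902), Triassic (251.902–201.4), Jurassic (201.4–145), Cretaceous (145–66), Paleogene (66–23.03).
That is 7 complete periods.

7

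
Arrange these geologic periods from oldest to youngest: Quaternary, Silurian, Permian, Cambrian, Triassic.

Cambrian, Silurian, Permian, Triassic, Quaternary

Group by era (each group listed oldest first) — Paleozoic: Cambrian, Silurian, Permian; Mesozoic: Triassic; Cenozoic: Quaternary. The eras run Paleozoic → Mesozoic → Cenozoic. Concatenating the groups in that era order gives oldest to youngest directly.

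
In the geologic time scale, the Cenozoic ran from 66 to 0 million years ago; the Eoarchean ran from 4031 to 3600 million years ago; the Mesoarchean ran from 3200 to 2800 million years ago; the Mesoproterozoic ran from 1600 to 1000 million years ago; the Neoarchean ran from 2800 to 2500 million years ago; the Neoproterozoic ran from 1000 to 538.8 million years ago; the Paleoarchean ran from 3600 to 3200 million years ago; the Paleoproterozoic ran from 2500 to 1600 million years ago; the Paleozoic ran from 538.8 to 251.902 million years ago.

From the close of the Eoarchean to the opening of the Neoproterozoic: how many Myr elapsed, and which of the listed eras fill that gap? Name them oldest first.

2600 million years; Paleoarchean, Mesoarchean, Neoarchean, Paleoproterozoic, Mesoproterozoic

End of Eoarchean = 3600 Ma; start of Neoproterozoic = 1000 Ma.
Gap = 3600 − 1000 = 2600 Myr.
Eras wholly inside 3600–1000 Ma: Paleoarchean (3600–3200), Mesoarchean (3200–2800), Neoarchean (2800–2500), Paleoproterozoic (2500–1600), Mesoproterozoic (1600–1000).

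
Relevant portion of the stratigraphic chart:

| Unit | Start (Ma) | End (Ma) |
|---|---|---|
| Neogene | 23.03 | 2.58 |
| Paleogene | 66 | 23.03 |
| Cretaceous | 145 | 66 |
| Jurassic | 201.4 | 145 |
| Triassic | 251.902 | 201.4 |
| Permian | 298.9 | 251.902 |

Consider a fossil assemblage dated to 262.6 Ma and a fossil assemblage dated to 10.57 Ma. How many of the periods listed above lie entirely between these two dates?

262.6 Ma sits inside the Permian (298.9–251.902) and 10.57 Ma inside the Neogene (23.03–2.58); neither of those is wholly between the two dates.
The listed periods lying completely between them are Triassic, Jurassic, Cretaceous, Paleogene — 4 in all.

4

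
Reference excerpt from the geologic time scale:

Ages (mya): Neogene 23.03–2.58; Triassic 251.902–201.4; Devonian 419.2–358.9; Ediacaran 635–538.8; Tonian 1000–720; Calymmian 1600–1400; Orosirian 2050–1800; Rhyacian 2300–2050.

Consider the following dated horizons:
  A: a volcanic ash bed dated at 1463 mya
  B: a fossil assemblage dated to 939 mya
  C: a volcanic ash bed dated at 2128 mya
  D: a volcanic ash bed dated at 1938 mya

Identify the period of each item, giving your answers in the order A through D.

A — Calymmian; B — Tonian; C — Rhyacian; D — Orosirian

A: 1463 Ma lies in 1600–1400 Ma, so Calymmian.
B: 939 Ma lies in 1000–720 Ma, so Tonian.
C: 2128 Ma lies in 2300–2050 Ma, so Rhyacian.
D: 1938 Ma lies in 2050–1800 Ma, so Orosirian.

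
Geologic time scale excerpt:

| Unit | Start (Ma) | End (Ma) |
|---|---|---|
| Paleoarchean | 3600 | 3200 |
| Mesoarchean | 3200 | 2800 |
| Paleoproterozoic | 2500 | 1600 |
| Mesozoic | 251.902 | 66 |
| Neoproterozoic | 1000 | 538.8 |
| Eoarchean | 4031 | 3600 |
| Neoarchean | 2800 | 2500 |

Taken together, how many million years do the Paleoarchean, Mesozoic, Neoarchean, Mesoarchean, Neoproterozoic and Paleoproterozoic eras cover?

2647.102 million years

Duration is start − end for each: (3600 − 3200) + (251.902 − 66) + (2800 − 2500) + (3200 − 2800) + (1000 − 538.8) + (2500 − 1600).
That is 400 + 185.902 + 300 + 400 + 461.2 + 900, which totals 2647.102 million years.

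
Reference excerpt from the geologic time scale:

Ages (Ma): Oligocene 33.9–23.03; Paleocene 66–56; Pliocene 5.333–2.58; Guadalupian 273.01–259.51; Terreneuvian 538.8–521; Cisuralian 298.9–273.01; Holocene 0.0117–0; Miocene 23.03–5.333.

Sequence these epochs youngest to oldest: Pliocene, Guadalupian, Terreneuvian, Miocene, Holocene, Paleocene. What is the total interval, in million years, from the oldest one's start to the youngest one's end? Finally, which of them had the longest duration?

From the excerpt: Pliocene 5.333–2.58; Guadalupian 273.01–259.51; Terreneuvian 538.8–521; Miocene 23.03–5.333; Holocene 0.0117–0; Paleocene 66–56 (Ma).
Larger Ma is earlier, so the oldest is Terreneuvian and the youngest is Holocene; youngest to oldest: Holocene, Pliocene, Miocene, Paleocene, Guadalupian, Terreneuvian.
Oldest start 538.8 minus youngest end 0 gives 538.8 Myr overall.
Individual lengths (start − end): Pliocene 2.753; Holocene 0.0117; Miocene 17.697; Terreneuvian 17.8; Paleocene 10; Guadalupian 13.5. The largest is Terreneuvian at 17.8 Myr.

Holocene, Pliocene, Miocene, Paleocene, Guadalupian, Terreneuvian; total span 538.8 Myr; longest is Terreneuvian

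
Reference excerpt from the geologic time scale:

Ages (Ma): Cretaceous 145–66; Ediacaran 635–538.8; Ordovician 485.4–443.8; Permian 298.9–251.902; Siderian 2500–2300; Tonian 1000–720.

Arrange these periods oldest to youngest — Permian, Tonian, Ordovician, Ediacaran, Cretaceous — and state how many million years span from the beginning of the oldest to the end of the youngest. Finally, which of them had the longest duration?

Tonian, Ediacaran, Ordovician, Permian, Cretaceous; total span 934 Myr; longest is Tonian

From the excerpt: Permian 298.9–251.902; Tonian 1000–720; Ordovician 485.4–443.8; Ediacaran 635–538.8; Cretaceous 145–66 (Ma).
Larger Ma is earlier, so the oldest is Tonian and the youngest is Cretaceous; oldest to youngest: Tonian, Ediacaran, Ordovician, Permian, Cretaceous.
Oldest start 1000 minus youngest end 66 gives 934 Myr overall.
Individual lengths (start − end): Ediacaran 96.2; Tonian 280; Ordovician 41.6; Cretaceous 79; Permian 46.998. The largest is Tonian at 280 Myr.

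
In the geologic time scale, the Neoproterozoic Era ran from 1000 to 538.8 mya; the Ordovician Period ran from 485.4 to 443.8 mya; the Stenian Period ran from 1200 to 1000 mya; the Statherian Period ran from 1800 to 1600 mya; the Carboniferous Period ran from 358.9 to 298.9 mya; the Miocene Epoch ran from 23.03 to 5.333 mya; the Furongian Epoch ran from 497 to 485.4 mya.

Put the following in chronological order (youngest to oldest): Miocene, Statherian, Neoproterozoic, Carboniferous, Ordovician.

Miocene → Carboniferous → Ordovician → Neoproterozoic → Statherian

Read off each span (Ma): Miocene 23.03–5.333; Statherian 1800–1600; Neoproterozoic 1000–538.8; Carboniferous 358.9–298.9; Ordovician 485.4–443.8.
Larger Ma is older, so oldest→youngest is Statherian, Neoproterozoic, Ordovician, Carboniferous, Miocene; reverse it for youngest→oldest.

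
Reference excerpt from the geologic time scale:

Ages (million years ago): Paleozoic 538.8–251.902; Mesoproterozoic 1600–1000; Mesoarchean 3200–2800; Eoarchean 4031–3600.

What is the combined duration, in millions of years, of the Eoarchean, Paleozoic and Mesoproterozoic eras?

Each duration: Eoarchean = 431; Paleozoic = 286.898; Mesoproterozoic = 600.
Sum: 431 + 286.898 + 600 = 1317.898 Myr.

1317.898 million years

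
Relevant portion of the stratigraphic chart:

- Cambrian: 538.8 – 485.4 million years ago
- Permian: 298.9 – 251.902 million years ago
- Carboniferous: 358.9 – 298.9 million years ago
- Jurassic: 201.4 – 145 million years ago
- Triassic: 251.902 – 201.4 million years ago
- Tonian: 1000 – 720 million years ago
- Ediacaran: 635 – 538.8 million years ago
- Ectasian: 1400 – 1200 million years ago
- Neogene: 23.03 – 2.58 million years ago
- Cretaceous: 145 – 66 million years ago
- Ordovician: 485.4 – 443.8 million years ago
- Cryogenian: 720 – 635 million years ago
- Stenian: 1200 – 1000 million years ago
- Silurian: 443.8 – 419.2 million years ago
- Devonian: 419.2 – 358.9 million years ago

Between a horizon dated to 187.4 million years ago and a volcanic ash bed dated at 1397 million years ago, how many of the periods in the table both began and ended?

11

The older date is 1397 Ma and the younger is 187.4 Ma.
Periods with start < 1397 and end > 187.4 Ma: Stenian (1200–1000), Tonian (1000–720), Cryogenian (720–635), Ediacaran (635–538.8), Cambrian (538.8–485.4), Ordovician (485.4–443.8), Silurian (443.8–419.2), Devonian (419.2–358.9), Carboniferous (358.9–298.9), Permian (298.9–251.902), Triassic (251.902–201.4).
That is 11 complete periods.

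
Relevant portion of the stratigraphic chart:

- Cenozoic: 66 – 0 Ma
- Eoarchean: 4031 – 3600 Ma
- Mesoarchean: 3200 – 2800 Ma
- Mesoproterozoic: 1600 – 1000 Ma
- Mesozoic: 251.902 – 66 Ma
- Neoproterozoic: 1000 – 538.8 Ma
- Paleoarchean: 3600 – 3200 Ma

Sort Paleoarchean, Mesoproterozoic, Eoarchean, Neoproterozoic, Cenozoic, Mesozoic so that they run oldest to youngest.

Sorting by start age (descending Ma, since larger Ma = older): Eoarchean began 4031, Paleoarchean began 3600, Mesoproterozoic began 1600, Neoproterozoic began 1000, Mesozoic began 251.902, Cenozoic began 66.

Eoarchean, then Paleoarchean, then Mesoproterozoic, then Neoproterozoic, then Mesozoic, then Cenozoic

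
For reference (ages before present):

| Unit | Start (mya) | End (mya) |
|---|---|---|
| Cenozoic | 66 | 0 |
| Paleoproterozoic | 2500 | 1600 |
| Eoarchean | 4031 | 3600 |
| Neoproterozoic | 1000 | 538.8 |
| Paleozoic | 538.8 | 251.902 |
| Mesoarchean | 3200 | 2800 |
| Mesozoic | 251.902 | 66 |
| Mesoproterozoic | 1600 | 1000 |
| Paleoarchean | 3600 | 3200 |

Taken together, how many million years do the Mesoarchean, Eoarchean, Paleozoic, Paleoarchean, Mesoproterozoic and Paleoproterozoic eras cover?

Each duration: Mesoarchean = 400; Eoarchean = 431; Paleozoic = 286.898; Paleoarchean = 400; Mesoproterozoic = 600; Paleoproterozoic = 900.
Sum: 400 + 431 + 286.898 + 400 + 600 + 900 = 3017.898 Myr.

3017.898 million years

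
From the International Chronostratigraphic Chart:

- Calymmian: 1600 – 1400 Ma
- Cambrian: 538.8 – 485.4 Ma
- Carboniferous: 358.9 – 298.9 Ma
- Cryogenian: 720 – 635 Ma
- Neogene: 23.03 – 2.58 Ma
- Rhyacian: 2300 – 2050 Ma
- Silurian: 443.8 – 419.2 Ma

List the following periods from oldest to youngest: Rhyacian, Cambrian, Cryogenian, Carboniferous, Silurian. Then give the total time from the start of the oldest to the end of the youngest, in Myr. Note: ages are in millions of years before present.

Rhyacian → Cryogenian → Cambrian → Silurian → Carboniferous; total span 2001.1 Myr

Start ages (Ma): Rhyacian 2300, Cryogenian 720, Cambrian 538.8, Silurian 443.8, Carboniferous 358.9.
Ordered oldest to youngest: Rhyacian, Cryogenian, Cambrian, Silurian, Carboniferous.
Span = 2300 − 298.9 = 2001.1 Myr.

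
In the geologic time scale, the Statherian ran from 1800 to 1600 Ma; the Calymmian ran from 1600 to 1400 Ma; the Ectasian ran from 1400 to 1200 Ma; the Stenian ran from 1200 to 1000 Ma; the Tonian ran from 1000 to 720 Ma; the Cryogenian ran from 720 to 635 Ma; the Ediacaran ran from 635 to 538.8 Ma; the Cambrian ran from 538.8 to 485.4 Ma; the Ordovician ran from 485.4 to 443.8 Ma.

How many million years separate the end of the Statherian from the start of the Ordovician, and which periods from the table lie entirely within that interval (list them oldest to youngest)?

End of Statherian = 1600 Ma; start of Ordovician = 485.4 Ma.
Gap = 1600 − 485.4 = 1114.6 Myr.
Periods wholly inside 1600–485.4 Ma: Calymmian (1600–1400), Ectasian (1400–1200), Stenian (1200–1000), Tonian (1000–720), Cryogenian (720–635), Ediacaran (635–538.8), Cambrian (538.8–485.4).

1114.6 million years; Calymmian, Ectasian, Stenian, Tonian, Cryogenian, Ediacaran, Cambrian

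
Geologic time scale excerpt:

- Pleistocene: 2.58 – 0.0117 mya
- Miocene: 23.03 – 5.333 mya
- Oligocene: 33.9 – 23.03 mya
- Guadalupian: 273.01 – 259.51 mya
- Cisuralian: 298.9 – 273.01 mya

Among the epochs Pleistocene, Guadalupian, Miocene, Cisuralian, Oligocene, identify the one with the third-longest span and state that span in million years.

Guadalupian, 13.5 million years

Durations: Pleistocene 2.5683; Guadalupian 13.5; Miocene 17.697; Cisuralian 25.89; Oligocene 10.87 Myr.
Sorted longest-first: Cisuralian (25.89), Miocene (17.697), Guadalupian (13.5), Oligocene (10.87), Pleistocene (2.5683).
The third longest is Guadalupian at 13.5 Myr.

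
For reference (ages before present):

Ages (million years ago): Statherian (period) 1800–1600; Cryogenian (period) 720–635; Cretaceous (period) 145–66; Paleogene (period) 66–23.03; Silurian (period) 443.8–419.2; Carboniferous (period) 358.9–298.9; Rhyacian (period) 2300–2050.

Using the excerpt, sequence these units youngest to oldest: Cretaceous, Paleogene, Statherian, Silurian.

The oldest of these is Statherian (starts 1800 Ma) and the youngest is Paleogene (ends 23.03 Ma).
In between, by decreasing start age: Silurian (443.8), Cretaceous (145).
Listing youngest first means reversing that sequence.

Paleogene, Cretaceous, Silurian, Statherian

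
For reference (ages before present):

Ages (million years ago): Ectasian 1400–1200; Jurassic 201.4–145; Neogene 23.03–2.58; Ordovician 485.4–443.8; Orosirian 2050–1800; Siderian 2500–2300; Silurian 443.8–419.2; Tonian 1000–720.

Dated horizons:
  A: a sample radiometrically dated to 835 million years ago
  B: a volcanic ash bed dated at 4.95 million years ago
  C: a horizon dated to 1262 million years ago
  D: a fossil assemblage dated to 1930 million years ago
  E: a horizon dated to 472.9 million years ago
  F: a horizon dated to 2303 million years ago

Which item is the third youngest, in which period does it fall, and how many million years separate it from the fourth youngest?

Sorted youngest-first by Ma: B (4.95), E (472.9), A (835), C (1262), D (1930), F (2303).
The third youngest is A at 835 Ma, which lies in 1000–720 Ma: the Tonian.
The fourth youngest is C at 1262 Ma; separation = |835 − 1262| = 427 Myr.

A, in the Tonian; 427 million years to C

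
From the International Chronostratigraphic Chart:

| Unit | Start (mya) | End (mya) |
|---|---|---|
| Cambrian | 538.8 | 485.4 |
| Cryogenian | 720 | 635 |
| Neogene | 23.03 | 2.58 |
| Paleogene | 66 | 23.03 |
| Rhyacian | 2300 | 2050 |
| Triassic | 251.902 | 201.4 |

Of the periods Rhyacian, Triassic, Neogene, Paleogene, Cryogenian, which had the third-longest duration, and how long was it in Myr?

Triassic, 50.502 million years

Start − end for each: Rhyacian 2300 − 2050 = 250; Triassic 251.902 − 201.4 = 50.502; Neogene 23.03 − 2.58 = 20.45; Paleogene 66 − 23.03 = 42.97; Cryogenian 720 − 635 = 85.
Ranking these from longest: Rhyacian > Cryogenian > Triassic > Paleogene > Neogene.
Position 3 in that ranking is Triassic, which lasted 50.502 Myr.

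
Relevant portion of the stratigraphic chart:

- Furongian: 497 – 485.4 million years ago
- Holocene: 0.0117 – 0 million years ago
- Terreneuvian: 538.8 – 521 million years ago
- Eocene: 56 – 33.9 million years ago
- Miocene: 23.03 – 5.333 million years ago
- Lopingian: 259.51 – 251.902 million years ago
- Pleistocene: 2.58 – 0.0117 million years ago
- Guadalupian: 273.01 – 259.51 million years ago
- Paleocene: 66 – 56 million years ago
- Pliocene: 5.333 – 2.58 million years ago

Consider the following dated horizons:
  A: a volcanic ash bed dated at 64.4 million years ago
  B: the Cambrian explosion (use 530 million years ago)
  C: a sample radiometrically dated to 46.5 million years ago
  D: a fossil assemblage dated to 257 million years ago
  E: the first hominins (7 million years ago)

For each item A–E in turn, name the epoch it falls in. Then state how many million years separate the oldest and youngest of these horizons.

A — Paleocene; B — Terreneuvian; C — Eocene; D — Lopingian; E — Miocene; span 523 million years

Match each age against the start–end ranges in the excerpt: A = 64.4 Ma → Paleocene (66–56); B = 530 Ma → Terreneuvian (538.8–521); C = 46.5 Ma → Eocene (56–33.9); D = 257 Ma → Lopingian (259.51–251.902); E = 7 Ma → Miocene (23.03–5.333).
The largest age is 530 Ma and the smallest is 7 Ma; their difference is 523 Myr.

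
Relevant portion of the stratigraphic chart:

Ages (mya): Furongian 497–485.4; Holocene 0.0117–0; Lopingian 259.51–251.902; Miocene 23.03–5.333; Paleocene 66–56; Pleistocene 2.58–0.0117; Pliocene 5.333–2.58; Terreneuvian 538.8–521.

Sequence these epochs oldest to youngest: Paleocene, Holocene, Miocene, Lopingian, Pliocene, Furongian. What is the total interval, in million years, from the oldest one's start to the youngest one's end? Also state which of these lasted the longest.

Start ages (Ma): Furongian 497, Lopingian 259.51, Paleocene 66, Miocene 23.03, Pliocene 5.333, Holocene 0.0117.
Ordered oldest to youngest: Furongian, Lopingian, Paleocene, Miocene, Pliocene, Holocene.
Span = 497 − 0 = 497 Myr.
Durations: Lopingian 7.608, Miocene 17.697, Pliocene 2.753, Paleocene 10, Furongian 11.6, Holocene 0.0117 → longest is Miocene (17.697 Myr).

Furongian, Lopingian, Paleocene, Miocene, Pliocene, Holocene; total span 497 Myr; longest is Miocene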